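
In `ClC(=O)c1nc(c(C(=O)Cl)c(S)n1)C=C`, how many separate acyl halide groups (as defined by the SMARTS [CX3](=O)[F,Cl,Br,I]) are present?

2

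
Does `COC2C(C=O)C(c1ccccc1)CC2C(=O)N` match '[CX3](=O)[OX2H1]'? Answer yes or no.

No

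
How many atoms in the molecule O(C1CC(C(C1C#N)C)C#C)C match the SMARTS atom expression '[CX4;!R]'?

2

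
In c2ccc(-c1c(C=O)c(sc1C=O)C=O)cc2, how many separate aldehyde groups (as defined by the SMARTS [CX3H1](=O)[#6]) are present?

[CX3H1](=O)[#6] is the SMARTS for an aldehyde: an sp2 carbon with one H, double-bonded to O and single-bonded to carbon.
The molecule carries 3 separate instances of an aldehyde (-CHO) meeting every constraint; each maps to a distinct set of atoms, giving 3 matches.

3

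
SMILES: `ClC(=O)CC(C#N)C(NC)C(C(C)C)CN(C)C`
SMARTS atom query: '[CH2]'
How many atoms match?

2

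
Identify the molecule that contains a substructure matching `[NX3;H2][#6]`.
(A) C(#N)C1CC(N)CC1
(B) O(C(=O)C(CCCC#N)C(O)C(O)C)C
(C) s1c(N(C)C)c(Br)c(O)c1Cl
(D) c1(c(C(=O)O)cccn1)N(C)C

A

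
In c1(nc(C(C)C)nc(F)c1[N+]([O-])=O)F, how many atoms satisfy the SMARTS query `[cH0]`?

4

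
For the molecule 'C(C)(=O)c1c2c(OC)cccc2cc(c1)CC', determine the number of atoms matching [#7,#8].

2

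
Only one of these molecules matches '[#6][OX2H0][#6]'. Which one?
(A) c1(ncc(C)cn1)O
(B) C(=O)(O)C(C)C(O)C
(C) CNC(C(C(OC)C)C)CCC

C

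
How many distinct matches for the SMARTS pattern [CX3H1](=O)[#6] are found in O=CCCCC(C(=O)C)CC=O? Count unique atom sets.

[CX3H1](=O)[#6] is the SMARTS for an aldehyde: an sp2 carbon with one H, double-bonded to O and single-bonded to carbon.
The molecule carries 2 separate instances of an aldehyde (-CHO) meeting every constraint; each maps to a distinct set of atoms, giving 2 matches.

2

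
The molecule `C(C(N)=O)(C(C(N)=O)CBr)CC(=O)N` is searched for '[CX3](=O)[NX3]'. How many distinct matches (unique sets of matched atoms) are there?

3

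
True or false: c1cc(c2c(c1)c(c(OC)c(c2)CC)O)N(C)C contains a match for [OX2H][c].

The pattern [OX2H][c] describes a hydroxyl oxygen attached to an aromatic carbon — a phenol.
The molecule carries a hydroxyl group (-OH), whose atoms satisfy every constraint of the query, so the pattern matches.

True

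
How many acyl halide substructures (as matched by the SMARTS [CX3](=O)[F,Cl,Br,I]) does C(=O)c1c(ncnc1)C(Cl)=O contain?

1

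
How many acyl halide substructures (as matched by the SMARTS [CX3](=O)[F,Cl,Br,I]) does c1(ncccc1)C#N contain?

0

[CX3](=O)[F,Cl,Br,I] is the SMARTS for an acyl halide: a carbonyl carbon bonded to a halogen.
No fragment in the molecule satisfies every constraint, giving 0 matches.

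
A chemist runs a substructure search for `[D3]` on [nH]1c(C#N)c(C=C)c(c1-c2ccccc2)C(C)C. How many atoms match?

The query [D3] means: atom with exactly three heavy-atom neighbours.
Check the 18 heavy atoms by environment: 1× n (aromatic, D2) → no; 5× c (aromatic, D3) → match; 5× c (aromatic, D2) → no; 1× C (D3) → match; 3× C (D1) → no; 2× C (D2) → no; 1× N (D1) → no.
Summing the matching environments: 5 + 1 = 6 matching atoms.

6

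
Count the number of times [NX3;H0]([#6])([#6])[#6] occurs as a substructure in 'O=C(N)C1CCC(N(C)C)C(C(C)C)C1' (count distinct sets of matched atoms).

1

[NX3;H0]([#6])([#6])[#6] is the SMARTS for a tertiary amine: a trivalent nitrogen with no H, bonded to three carbons.
Exactly one fragment in the molecule meets all constraints, giving 1 match.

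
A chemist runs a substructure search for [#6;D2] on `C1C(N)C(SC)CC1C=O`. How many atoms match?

3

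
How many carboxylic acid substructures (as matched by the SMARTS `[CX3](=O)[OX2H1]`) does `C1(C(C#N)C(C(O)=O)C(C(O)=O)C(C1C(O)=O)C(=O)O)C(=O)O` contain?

[CX3](=O)[OX2H1] is the SMARTS for a carboxylic acid: an sp2 carbon double-bonded to O and single-bonded to an -OH oxygen.
The molecule carries 5 separate instances of a carboxylic acid group (-C(=O)OH) meeting every constraint; each maps to a distinct set of atoms, giving 5 matches.

5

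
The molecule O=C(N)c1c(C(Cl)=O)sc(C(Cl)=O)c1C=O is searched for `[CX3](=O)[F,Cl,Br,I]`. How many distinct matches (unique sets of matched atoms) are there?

[CX3](=O)[F,Cl,Br,I] is the SMARTS for an acyl halide: a carbonyl carbon bonded to a halogen.
The molecule carries 2 separate instances of an acyl chloride (-C(=O)Cl) meeting every constraint; each maps to a distinct set of atoms, giving 2 matches.

2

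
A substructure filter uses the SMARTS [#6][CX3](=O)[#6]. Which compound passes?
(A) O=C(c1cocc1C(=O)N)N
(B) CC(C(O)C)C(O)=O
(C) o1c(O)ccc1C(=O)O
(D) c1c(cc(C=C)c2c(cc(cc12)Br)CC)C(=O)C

D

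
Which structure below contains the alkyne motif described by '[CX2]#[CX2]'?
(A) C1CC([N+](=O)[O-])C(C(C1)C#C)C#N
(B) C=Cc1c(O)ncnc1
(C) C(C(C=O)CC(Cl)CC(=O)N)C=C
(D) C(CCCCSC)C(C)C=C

A

[CX2]#[CX2] describes a carbon-carbon triple bond (an alkyne).
(A) contains an ethynyl group (-C#CH), which satisfies every atom and bond constraint.
(B) has a vinyl group (-CH=CH2) but the C=C is a double bond; both carbons are CX3, not CX2.
(C) has a vinyl group (-CH=CH2) but the C=C is a double bond; both carbons are CX3, not CX2.
(D) has a vinyl group (-CH=CH2) but the C=C is a double bond; both carbons are CX3, not CX2.
So the answer is (A).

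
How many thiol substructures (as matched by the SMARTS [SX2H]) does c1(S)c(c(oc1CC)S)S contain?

3

[SX2H] is the SMARTS for a thiol: an aliphatic sulfur with two connections, one being H.
The molecule carries 3 separate instances of a thiol (-SH) meeting every constraint; each maps to a distinct set of atoms, giving 3 matches.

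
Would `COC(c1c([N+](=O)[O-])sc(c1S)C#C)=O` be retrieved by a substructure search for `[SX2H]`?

The pattern [SX2H] describes an aliphatic sulfur with two connections, one being H — a thiol.
The molecule carries a thiol (-SH), whose atoms satisfy every constraint of the query, so the pattern matches.

Yes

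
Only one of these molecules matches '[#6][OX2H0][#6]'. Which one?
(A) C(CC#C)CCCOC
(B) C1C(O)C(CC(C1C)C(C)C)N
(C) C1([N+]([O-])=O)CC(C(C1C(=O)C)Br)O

[#6][OX2H0][#6] describes an aliphatic oxygen bridging two carbons with no H on the oxygen (an ether).
(A) contains a methoxy ether (-OCH3), which satisfies every atom and bond constraint.
(B) has a hydroxyl group (-OH) but the oxygen has H1, not H0 bridging two carbons.
(C) has a hydroxyl group (-OH) but the oxygen has H1, not H0 bridging two carbons.
So the answer is (A).

A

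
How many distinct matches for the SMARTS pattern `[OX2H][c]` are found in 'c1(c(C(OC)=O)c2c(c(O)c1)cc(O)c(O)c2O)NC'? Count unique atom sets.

[OX2H][c] is the SMARTS for a phenol: a hydroxyl oxygen attached to an aromatic carbon.
The molecule carries 4 separate instances of a hydroxyl group (-OH) meeting every constraint; each maps to a distinct set of atoms, giving 4 matches.

4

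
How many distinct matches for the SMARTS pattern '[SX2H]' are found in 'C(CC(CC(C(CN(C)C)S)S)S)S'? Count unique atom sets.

[SX2H] is the SMARTS for a thiol: an aliphatic sulfur with two connections, one being H.
The molecule carries 4 separate instances of a thiol (-SH) meeting every constraint; each maps to a distinct set of atoms, giving 4 matches.

4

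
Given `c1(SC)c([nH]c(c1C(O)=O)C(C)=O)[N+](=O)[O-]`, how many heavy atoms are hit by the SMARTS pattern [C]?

4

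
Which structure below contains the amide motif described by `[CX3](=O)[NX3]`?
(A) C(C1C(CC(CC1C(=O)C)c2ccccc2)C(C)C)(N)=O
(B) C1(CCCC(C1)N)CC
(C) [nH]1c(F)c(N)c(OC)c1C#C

[CX3](=O)[NX3] describes a carbonyl carbon bonded to a trivalent nitrogen (an amide).
(A) contains a primary amide (-C(=O)NH2), which satisfies every atom and bond constraint.
(B) has a primary amino group (-NH2) but the -NH2 is not attached to a carbonyl carbon.
(C) has a primary amino group (-NH2) but the -NH2 is not attached to a carbonyl carbon.
So the answer is (A).

A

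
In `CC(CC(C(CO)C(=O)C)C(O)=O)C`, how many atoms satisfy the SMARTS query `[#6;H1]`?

3

Check the 14 heavy atoms by environment: 2× C (H2) → no; 3× C (H1) → match; 2× C (H0) → no; 2× O (H0) → no; 2× O (H1) → no; 3× C (H3) → no.
That gives 3 matching atoms.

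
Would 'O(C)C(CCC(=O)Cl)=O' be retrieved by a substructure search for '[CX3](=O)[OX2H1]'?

No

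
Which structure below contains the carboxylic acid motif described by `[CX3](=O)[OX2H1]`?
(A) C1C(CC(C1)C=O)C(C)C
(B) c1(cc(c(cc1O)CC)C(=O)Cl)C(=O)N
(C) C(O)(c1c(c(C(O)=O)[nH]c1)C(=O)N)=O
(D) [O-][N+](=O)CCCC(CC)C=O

[CX3](=O)[OX2H1] describes an sp2 carbon double-bonded to O and single-bonded to an -OH oxygen (a carboxylic acid).
(A) has an aldehyde (-CHO) but there is no singly-bonded oxygen on the carbonyl carbon.
(B) has a primary amide (-C(=O)NH2) but the carbonyl is bonded to N, not to an -OH oxygen.
(C) contains a carboxylic acid group (-C(=O)OH), which satisfies every atom and bond constraint.
(D) has an aldehyde (-CHO) but there is no singly-bonded oxygen on the carbonyl carbon.
So the answer is (C).

C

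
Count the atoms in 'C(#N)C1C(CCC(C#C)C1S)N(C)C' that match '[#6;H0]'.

2

The query [#6;H0] means: any carbon with no attached hydrogen.
Check the 14 heavy atoms by environment: 2× C (H2) → no; 5× C (H1) → no; 1× S (H1) → no; 2× C (H0) → match; 2× N (H0) → no; 2× C (H3) → no.
That gives 2 matching atoms.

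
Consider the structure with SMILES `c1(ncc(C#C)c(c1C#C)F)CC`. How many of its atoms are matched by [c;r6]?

5

Check the 13 heavy atoms by environment: 1× n (aromatic, in 6-ring) → no; 5× c (aromatic, in 6-ring) → match; 6× C (acyclic) → no; 1× F (acyclic) → no.
That gives 5 matching atoms.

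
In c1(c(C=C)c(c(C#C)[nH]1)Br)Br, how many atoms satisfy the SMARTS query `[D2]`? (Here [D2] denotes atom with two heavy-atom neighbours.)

3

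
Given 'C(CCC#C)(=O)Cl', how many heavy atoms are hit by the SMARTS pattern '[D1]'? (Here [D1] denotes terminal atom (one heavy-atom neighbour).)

3

The query [D1] means: atom with exactly one heavy-atom neighbour (degree 1).
Check the 7 heavy atoms by environment: 3× C (D2) → no; 1× C (D1) → match; 1× C (D3) → no; 1× O (D1) → match; 1× Cl (D1) → match.
Summing the matching environments: 1 + 1 + 1 = 3 matching atoms.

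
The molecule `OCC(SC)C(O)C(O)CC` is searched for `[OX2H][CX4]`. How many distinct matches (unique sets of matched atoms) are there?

3

[OX2H][CX4] is the SMARTS for an aliphatic alcohol: a hydroxyl oxygen bound to an sp3 (X4) carbon.
The molecule carries 3 separate instances of a hydroxyl group (-OH) meeting every constraint; each maps to a distinct set of atoms, giving 3 matches.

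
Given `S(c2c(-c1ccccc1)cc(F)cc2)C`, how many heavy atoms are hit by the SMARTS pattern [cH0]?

The query [cH0] means: aromatic carbon with no attached hydrogen (substituted or ring-fusion).
Check the 15 heavy atoms by environment: 4× c (aromatic, H0) → match; 8× c (aromatic, H1) → no; 1× F (H0) → no; 1× S (H0) → no; 1× C (H3) → no.
That gives 4 matching atoms.

4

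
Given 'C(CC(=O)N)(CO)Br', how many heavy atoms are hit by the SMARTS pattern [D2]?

2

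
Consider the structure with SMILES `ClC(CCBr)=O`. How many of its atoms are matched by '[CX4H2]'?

2

The query [CX4H2] means: sp3 carbon (X4) with exactly two hydrogens.
Check the 6 heavy atoms by environment: 2× C (H2, X4) → match; 1× C (H0, X3) → no; 1× O (H0, X1) → no; 1× Cl (H0, X1) → no; 1× Br (H0, X1) → no.
That gives 2 matching atoms.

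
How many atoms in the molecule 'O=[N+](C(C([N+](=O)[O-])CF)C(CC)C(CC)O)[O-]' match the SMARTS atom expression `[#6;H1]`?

4

The query [#6;H1] means: any carbon bearing exactly one hydrogen.
Check the 17 heavy atoms by environment: 3× C (H2) → no; 4× C (H1) → match; 2× C (H3) → no; 1× O (H1) → no; 2× N (charge +1, H0) → no; 2× O (charge -1, H0) → no; 2× O (H0) → no; 1× F (H0) → no.
That gives 4 matching atoms.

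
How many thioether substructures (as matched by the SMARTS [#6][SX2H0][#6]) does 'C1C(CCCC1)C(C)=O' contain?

0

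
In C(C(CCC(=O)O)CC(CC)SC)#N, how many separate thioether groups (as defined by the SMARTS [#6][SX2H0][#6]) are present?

[#6][SX2H0][#6] is the SMARTS for a thioether: an aliphatic sulfur bridging two carbons with no H on the sulfur.
Exactly one fragment in the molecule meets all constraints, giving 1 match.

1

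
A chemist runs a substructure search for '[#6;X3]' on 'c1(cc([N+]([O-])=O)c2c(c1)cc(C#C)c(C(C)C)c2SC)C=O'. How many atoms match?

The query [#6;X3] means: any carbon (aromatic or not) with three total connections.
Check the 22 heavy atoms by environment: 10× c (aromatic, X3) → match; 2× C (X2) → no; 1× C (X3) → match; 2× O (X1) → no; 4× C (X4) → no; 1× N (charge +1, X3) → no; 1× O (charge -1, X1) → no; 1× S (X2) → no.
Summing the matching environments: 10 + 1 = 11 matching atoms.

11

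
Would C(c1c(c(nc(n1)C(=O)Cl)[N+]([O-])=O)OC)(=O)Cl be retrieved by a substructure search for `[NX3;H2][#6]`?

No

The pattern [NX3;H2][#6] describes a trivalent nitrogen with two H attached to carbon — a primary amine.
The closest candidate here is a nitro group (-[N+](=O)[O-]), but the nitrogen is [N+] with no H, not NX3H2. No other fragment satisfies the full query, so there is no match.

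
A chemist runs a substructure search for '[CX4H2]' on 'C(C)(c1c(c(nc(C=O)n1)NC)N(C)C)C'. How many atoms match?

The query [CX4H2] means: sp3 carbon (X4) with exactly two hydrogens.
Check the 16 heavy atoms by environment: 2× n (aromatic, H0, X2) → no; 4× c (aromatic, H0, X3) → no; 1× C (H1, X4) → no; 5× C (H3, X4) → no; 1× N (H1, X3) → no; 1× N (H0, X3) → no; 1× C (H1, X3) → no; 1× O (H0, X1) → no.
No environment satisfies the query, so 0 matching atoms.

0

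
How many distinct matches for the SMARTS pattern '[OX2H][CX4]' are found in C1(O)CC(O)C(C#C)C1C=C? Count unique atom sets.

2

[OX2H][CX4] is the SMARTS for an aliphatic alcohol: a hydroxyl oxygen bound to an sp3 (X4) carbon.
The molecule carries 2 separate instances of a hydroxyl group (-OH) meeting every constraint; each maps to a distinct set of atoms, giving 2 matches.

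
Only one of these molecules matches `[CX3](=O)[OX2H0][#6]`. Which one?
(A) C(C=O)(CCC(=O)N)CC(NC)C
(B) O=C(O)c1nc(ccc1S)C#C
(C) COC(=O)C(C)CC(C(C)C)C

C

[CX3](=O)[OX2H0][#6] describes a carbonyl carbon bonded to an oxygen that is itself bonded to carbon (no H on that O) (an ester).
(A) has a primary amide (-C(=O)NH2) but the carbonyl is bonded to N, not to an O-C linkage.
(B) has a carboxylic acid group (-C(=O)OH) but the singly-bonded O carries H (OX2H1, not H0).
(C) contains a methyl-ester group (-C(=O)OCH3), which satisfies every atom and bond constraint.
So the answer is (C).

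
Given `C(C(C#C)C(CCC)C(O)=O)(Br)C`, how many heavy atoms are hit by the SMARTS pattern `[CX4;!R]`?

The query [CX4;!R] means: aliphatic carbon with four total connections, not in a ring.
Check the 13 heavy atoms by environment: 7× C (X4, acyclic) → match; 2× C (X2, acyclic) → no; 1× Br (X1, acyclic) → no; 1× C (X3, acyclic) → no; 1× O (X1, acyclic) → no; 1× O (X2, acyclic) → no.
That gives 7 matching atoms.

7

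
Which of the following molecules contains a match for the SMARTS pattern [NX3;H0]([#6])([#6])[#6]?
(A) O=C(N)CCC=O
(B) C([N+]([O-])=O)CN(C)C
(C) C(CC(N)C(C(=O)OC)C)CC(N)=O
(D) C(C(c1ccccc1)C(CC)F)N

B

[NX3;H0]([#6])([#6])[#6] describes a trivalent nitrogen with no H, bonded to three carbons (a tertiary amine).
(A) has a primary amide (-C(=O)NH2) but the amide nitrogen has H2 and only one carbon neighbour.
(B) contains a dimethylamino group (-N(CH3)2), which satisfies every atom and bond constraint.
(C) has a primary amino group (-NH2) but the nitrogen has H2, not H0 with three carbons.
(D) has a primary amino group (-NH2) but the nitrogen has H2, not H0 with three carbons.
So the answer is (B).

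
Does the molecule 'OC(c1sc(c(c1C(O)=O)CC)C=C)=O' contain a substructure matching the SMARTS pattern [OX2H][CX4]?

The pattern [OX2H][CX4] describes a hydroxyl oxygen bound to an sp3 (X4) carbon — an aliphatic alcohol.
The closest candidate here is a carboxylic acid group (-C(=O)OH), but the -OH is on a CX3 carbonyl carbon, not a CX4 carbon. No other fragment satisfies the full query, so there is no match.

No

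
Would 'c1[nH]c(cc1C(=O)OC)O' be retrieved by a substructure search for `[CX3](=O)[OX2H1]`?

No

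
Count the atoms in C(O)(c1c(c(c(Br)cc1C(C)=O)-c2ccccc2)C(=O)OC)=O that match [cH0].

6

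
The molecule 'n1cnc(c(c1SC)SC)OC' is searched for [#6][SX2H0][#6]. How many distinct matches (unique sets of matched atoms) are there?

[#6][SX2H0][#6] is the SMARTS for a thioether: an aliphatic sulfur bridging two carbons with no H on the sulfur.
The molecule carries 2 separate instances of a methylthio ether (-SCH3) meeting every constraint; each maps to a distinct set of atoms, giving 2 matches.

2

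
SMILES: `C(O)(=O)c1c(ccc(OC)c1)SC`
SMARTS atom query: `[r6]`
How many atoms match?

The query [r6] means: r6 matches atoms in a six-membered ring.
Check the 13 heavy atoms by environment: 6× c (aromatic, in 6-ring) → match; 3× C (acyclic) → no; 3× O (acyclic) → no; 1× S (acyclic) → no.
That gives 6 matching atoms.

6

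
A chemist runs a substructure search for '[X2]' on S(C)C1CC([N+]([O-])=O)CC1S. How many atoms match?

2

The query [X2] means: any atom with exactly two total connections (bonds + H).
Check the 11 heavy atoms by environment: 6× C (X4) → no; 2× S (X2) → match; 1× N (charge +1, X3) → no; 1× O (charge -1, X1) → no; 1× O (X1) → no.
That gives 2 matching atoms.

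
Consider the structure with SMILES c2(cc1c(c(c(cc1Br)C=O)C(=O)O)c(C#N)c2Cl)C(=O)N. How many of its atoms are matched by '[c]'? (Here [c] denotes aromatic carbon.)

10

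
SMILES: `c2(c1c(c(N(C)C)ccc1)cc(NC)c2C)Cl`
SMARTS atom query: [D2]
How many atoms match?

Check the 17 heavy atoms by environment: 6× c (aromatic, D3) → no; 4× c (aromatic, D2) → match; 1× Cl (D1) → no; 4× C (D1) → no; 1× N (D2) → match; 1× N (D3) → no.
Summing the matching environments: 4 + 1 = 5 matching atoms.

5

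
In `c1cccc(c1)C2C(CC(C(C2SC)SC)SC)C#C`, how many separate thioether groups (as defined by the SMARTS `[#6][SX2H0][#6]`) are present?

[#6][SX2H0][#6] is the SMARTS for a thioether: an aliphatic sulfur bridging two carbons with no H on the sulfur.
The molecule carries 3 separate instances of a methylthio ether (-SCH3) meeting every constraint; each maps to a distinct set of atoms, giving 3 matches.

3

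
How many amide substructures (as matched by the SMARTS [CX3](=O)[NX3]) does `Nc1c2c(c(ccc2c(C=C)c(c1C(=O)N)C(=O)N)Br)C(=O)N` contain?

3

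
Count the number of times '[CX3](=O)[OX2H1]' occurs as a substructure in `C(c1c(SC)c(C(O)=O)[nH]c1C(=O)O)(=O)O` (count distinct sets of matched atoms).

[CX3](=O)[OX2H1] is the SMARTS for a carboxylic acid: an sp2 carbon double-bonded to O and single-bonded to an -OH oxygen.
The molecule carries 3 separate instances of a carboxylic acid group (-C(=O)OH) meeting every constraint; each maps to a distinct set of atoms, giving 3 matches.

3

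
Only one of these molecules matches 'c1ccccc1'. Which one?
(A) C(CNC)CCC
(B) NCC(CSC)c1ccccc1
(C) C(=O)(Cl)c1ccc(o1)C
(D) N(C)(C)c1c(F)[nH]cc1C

B

c1ccccc1 describes six aromatic carbons in a ring (a benzene ring).
(A) has a methyl group (-CH3) but no six-membered all-carbon aromatic ring is present.
(B) contains a phenyl ring, which satisfies every atom and bond constraint.
(C) has a methyl group (-CH3) but no six-membered all-carbon aromatic ring is present.
(D) has a methyl group (-CH3) but no six-membered all-carbon aromatic ring is present.
So the answer is (B).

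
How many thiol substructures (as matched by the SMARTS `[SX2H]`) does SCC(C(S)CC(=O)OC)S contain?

3

[SX2H] is the SMARTS for a thiol: an aliphatic sulfur with two connections, one being H.
The molecule carries 3 separate instances of a thiol (-SH) meeting every constraint; each maps to a distinct set of atoms, giving 3 matches.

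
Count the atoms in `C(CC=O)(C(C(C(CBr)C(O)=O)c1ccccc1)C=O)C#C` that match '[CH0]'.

2

The query [CH0] means: aliphatic carbon with no attached hydrogen.
Check the 22 heavy atoms by environment: 2× C (H2) → no; 7× C (H1) → no; 1× c (aromatic, H0) → no; 5× c (aromatic, H1) → no; 3× O (H0) → no; 1× Br (H0) → no; 2× C (H0) → match; 1× O (H1) → no.
That gives 2 matching atoms.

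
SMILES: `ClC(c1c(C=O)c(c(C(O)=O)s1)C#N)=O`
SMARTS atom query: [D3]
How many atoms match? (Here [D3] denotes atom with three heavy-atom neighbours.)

The query [D3] means: atom with exactly three heavy-atom neighbours.
Check the 15 heavy atoms by environment: 1× s (aromatic, D2) → no; 4× c (aromatic, D3) → match; 2× C (D2) → no; 1× N (D1) → no; 2× C (D3) → match; 4× O (D1) → no; 1× Cl (D1) → no.
Summing the matching environments: 4 + 2 = 6 matching atoms.

6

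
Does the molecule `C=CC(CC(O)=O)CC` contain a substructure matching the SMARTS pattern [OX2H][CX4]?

No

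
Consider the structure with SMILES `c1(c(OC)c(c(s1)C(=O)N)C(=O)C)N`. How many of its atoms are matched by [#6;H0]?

6

The query [#6;H0] means: any carbon with no attached hydrogen.
Check the 14 heavy atoms by environment: 1× s (aromatic, H0) → no; 4× c (aromatic, H0) → match; 2× C (H0) → match; 3× O (H0) → no; 2× C (H3) → no; 2× N (H2) → no.
Summing the matching environments: 4 + 2 = 6 matching atoms.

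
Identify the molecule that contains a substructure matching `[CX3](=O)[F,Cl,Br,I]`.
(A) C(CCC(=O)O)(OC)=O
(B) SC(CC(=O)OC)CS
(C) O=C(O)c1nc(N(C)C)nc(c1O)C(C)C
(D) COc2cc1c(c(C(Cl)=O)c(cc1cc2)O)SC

D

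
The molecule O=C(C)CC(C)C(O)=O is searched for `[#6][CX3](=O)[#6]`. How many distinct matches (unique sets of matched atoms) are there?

1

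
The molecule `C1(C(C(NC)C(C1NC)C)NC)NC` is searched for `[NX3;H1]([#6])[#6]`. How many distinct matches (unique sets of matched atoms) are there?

[NX3;H1]([#6])[#6] is the SMARTS for a secondary amine: a trivalent nitrogen with one H, bonded to two carbons.
The molecule carries 4 separate instances of an N-methylamino group (-NHCH3) meeting every constraint; each maps to a distinct set of atoms, giving 4 matches.

4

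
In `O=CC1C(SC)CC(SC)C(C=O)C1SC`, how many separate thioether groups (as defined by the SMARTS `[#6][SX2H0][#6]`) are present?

3

[#6][SX2H0][#6] is the SMARTS for a thioether: an aliphatic sulfur bridging two carbons with no H on the sulfur.
The molecule carries 3 separate instances of a methylthio ether (-SCH3) meeting every constraint; each maps to a distinct set of atoms, giving 3 matches.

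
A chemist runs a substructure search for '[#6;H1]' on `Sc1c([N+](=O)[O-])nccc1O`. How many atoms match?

2

The query [#6;H1] means: any carbon bearing exactly one hydrogen.
Check the 11 heavy atoms by environment: 1× n (aromatic, H0) → no; 2× c (aromatic, H1) → match; 3× c (aromatic, H0) → no; 1× S (H1) → no; 1× O (H1) → no; 1× N (charge +1, H0) → no; 1× O (charge -1, H0) → no; 1× O (H0) → no.
That gives 2 matching atoms.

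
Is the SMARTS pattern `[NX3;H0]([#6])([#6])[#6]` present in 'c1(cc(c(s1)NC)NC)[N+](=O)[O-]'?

The pattern [NX3;H0]([#6])([#6])[#6] describes a trivalent nitrogen with no H, bonded to three carbons — a tertiary amine.
The closest candidate here is an N-methylamino group (-NHCH3), but the nitrogen still has one H (H1), not H0. No other fragment satisfies the full query, so there is no match.

No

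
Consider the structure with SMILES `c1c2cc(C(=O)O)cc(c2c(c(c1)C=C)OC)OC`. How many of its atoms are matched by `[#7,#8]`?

4

The query [#7,#8] means: nitrogen or oxygen (comma = OR).
Check the 19 heavy atoms by environment: 10× c (aromatic) → no; 5× C → no; 4× O → match.
That gives 4 matching atoms.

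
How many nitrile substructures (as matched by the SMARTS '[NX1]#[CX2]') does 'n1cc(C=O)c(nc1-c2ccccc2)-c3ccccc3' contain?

[NX1]#[CX2] is the SMARTS for a nitrile: a nitrogen triple-bonded to a two-connected carbon.
No fragment in the molecule satisfies every constraint, giving 0 matches.

0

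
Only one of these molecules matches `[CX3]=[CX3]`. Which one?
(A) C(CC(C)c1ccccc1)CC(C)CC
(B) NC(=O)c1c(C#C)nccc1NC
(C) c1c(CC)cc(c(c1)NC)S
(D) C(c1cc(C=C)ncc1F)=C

D

[CX3]=[CX3] describes a non-aromatic C=C double bond between two sp2 carbons (an alkene).
(A) has an ethyl group (-CH2CH3) but its C-C bond is a single bond between CX4 carbons, not CX3=CX3.
(B) has an ethynyl group (-C#CH) but the C-C bond is a triple bond, not a double bond.
(C) has an ethyl group (-CH2CH3) but its C-C bond is a single bond between CX4 carbons, not CX3=CX3.
(D) contains a vinyl group (-CH=CH2), which satisfies every atom and bond constraint.
So the answer is (D).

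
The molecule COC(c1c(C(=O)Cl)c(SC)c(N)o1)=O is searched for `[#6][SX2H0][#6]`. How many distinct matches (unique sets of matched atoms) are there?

[#6][SX2H0][#6] is the SMARTS for a thioether: an aliphatic sulfur bridging two carbons with no H on the sulfur.
Exactly one fragment in the molecule meets all constraints, giving 1 match.

1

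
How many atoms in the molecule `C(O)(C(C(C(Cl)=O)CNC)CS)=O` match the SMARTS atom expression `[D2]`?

3

The query [D2] means: atom with exactly two heavy-atom neighbours.
Check the 13 heavy atoms by environment: 2× C (D2) → match; 4× C (D3) → no; 1× N (D2) → match; 1× C (D1) → no; 1× S (D1) → no; 3× O (D1) → no; 1× Cl (D1) → no.
Summing the matching environments: 2 + 1 = 3 matching atoms.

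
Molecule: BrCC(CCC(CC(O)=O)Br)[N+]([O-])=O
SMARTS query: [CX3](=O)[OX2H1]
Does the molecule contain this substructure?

Yes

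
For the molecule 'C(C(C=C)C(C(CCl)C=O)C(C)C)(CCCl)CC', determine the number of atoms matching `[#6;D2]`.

The query [#6;D2] means: any carbon bonded to exactly two heavy atoms.
Check the 18 heavy atoms by environment: 6× C (D2) → match; 5× C (D3) → no; 2× Cl (D1) → no; 4× C (D1) → no; 1× O (D1) → no.
That gives 6 matching atoms.

6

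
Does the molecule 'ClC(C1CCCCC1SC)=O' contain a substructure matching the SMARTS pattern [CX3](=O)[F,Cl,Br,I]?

The pattern [CX3](=O)[F,Cl,Br,I] describes a carbonyl carbon bonded to a halogen — an acyl halide.
The molecule carries an acyl chloride (-C(=O)Cl), whose atoms satisfy every constraint of the query, so the pattern matches.

Yes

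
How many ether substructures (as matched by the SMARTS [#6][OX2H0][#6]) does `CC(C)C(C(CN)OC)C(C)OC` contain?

2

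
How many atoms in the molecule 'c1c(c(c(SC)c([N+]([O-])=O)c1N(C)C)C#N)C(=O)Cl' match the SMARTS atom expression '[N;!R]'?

3

The query [N;!R] means: aliphatic nitrogen not in a ring.
Check the 19 heavy atoms by environment: 6× c (aromatic, in 6-ring) → no; 2× N (acyclic) → match; 5× C (acyclic) → no; 2× O (acyclic) → no; 1× Cl (acyclic) → no; 1× S (acyclic) → no; 1× N (charge +1, acyclic) → match; 1× O (charge -1, acyclic) → no.
Summing the matching environments: 2 + 1 = 3 matching atoms.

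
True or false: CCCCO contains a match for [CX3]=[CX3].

False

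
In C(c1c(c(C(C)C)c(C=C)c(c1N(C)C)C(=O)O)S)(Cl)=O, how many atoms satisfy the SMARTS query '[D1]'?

10

Check the 21 heavy atoms by environment: 6× c (aromatic, D3) → no; 1× S (D1) → match; 3× C (D3) → no; 3× O (D1) → match; 1× Cl (D1) → match; 5× C (D1) → match; 1× N (D3) → no; 1× C (D2) → no.
Summing the matching environments: 1 + 3 + 1 + 5 = 10 matching atoms.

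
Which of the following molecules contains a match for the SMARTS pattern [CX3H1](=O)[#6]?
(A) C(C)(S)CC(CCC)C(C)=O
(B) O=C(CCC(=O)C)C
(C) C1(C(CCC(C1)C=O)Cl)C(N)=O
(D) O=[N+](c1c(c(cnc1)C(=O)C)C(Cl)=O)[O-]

[CX3H1](=O)[#6] describes an sp2 carbon with one H, double-bonded to O and single-bonded to carbon (an aldehyde).
(A) has an acetyl/ketone group (-C(=O)CH3) but the carbonyl carbon has H0 (two carbon neighbours), not H1.
(B) has an acetyl/ketone group (-C(=O)CH3) but the carbonyl carbon has H0 (two carbon neighbours), not H1.
(C) contains an aldehyde (-CHO), which satisfies every atom and bond constraint.
(D) has an acetyl/ketone group (-C(=O)CH3) but the carbonyl carbon has H0 (two carbon neighbours), not H1.
So the answer is (C).

C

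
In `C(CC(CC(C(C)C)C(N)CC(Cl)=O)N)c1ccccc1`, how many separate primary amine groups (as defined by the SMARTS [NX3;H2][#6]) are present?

2

[NX3;H2][#6] is the SMARTS for a primary amine: a trivalent nitrogen with two H attached to carbon.
The molecule carries 2 separate instances of a primary amino group (-NH2) meeting every constraint; each maps to a distinct set of atoms, giving 2 matches.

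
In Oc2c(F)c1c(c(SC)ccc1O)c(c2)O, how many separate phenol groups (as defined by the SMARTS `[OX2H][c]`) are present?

3

[OX2H][c] is the SMARTS for a phenol: a hydroxyl oxygen attached to an aromatic carbon.
The molecule carries 3 separate instances of a hydroxyl group (-OH) meeting every constraint; each maps to a distinct set of atoms, giving 3 matches.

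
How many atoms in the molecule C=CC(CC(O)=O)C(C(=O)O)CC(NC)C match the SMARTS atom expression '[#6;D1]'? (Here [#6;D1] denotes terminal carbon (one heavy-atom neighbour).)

Check the 16 heavy atoms by environment: 3× C (D1) → match; 5× C (D3) → no; 3× C (D2) → no; 4× O (D1) → no; 1× N (D2) → no.
That gives 3 matching atoms.

3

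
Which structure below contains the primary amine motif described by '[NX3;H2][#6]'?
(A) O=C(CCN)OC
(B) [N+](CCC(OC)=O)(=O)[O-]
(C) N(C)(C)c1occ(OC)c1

A

[NX3;H2][#6] describes a trivalent nitrogen with two H attached to carbon (a primary amine).
(A) contains a primary amino group (-NH2), which satisfies every atom and bond constraint.
(B) has a nitro group (-[N+](=O)[O-]) but the nitrogen is [N+] with no H, not NX3H2.
(C) has a dimethylamino group (-N(CH3)2) but the nitrogen has H0, not H2.
So the answer is (A).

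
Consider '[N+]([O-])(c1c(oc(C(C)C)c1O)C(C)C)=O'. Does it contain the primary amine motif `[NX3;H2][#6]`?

No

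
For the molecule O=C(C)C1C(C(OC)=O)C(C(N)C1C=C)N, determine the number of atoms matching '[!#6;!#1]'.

5

The query [!#6;!#1] means: not carbon and not hydrogen — any heteroatom.
Check the 16 heavy atoms by environment: 11× C → no; 3× O → match; 2× N → match.
Summing the matching environments: 3 + 2 = 5 matching atoms.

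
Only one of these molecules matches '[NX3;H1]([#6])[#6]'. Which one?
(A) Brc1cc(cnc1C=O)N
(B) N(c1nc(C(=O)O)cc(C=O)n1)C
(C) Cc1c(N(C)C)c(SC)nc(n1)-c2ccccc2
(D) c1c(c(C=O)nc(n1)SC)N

B

[NX3;H1]([#6])[#6] describes a trivalent nitrogen with one H, bonded to two carbons (a secondary amine).
(A) has a primary amino group (-NH2) but the nitrogen has H2 and only one carbon neighbour.
(B) contains an N-methylamino group (-NHCH3), which satisfies every atom and bond constraint.
(C) has a dimethylamino group (-N(CH3)2) but the nitrogen has H0, not H1.
(D) has a primary amino group (-NH2) but the nitrogen has H2 and only one carbon neighbour.
So the answer is (B).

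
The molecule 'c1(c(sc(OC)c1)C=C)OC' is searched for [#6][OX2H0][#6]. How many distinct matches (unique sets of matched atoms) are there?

2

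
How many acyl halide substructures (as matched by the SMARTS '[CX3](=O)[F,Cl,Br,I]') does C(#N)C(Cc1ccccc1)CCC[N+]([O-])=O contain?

[CX3](=O)[F,Cl,Br,I] is the SMARTS for an acyl halide: a carbonyl carbon bonded to a halogen.
No fragment in the molecule satisfies every constraint, giving 0 matches.

0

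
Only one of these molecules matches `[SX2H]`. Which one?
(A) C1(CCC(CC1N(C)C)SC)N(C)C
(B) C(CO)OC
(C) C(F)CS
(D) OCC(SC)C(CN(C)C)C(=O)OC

C

[SX2H] describes an aliphatic sulfur with two connections, one being H (a thiol).
(A) has a methylthio ether (-SCH3) but the sulfur has H0 (bonded to two carbons), not H1.
(B) has a hydroxyl group (-OH) but it is an -OH, not an -SH.
(C) contains a thiol (-SH), which satisfies every atom and bond constraint.
(D) has a methylthio ether (-SCH3) but the sulfur has H0 (bonded to two carbons), not H1.
So the answer is (C).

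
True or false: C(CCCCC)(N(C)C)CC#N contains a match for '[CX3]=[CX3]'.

The pattern [CX3]=[CX3] describes a non-aromatic C=C double bond between two sp2 carbons — an alkene.
The closest candidate here is an ethyl group (-CH2CH3), but its C-C bond is a single bond between CX4 carbons, not CX3=CX3. No other fragment satisfies the full query, so there is no match.

False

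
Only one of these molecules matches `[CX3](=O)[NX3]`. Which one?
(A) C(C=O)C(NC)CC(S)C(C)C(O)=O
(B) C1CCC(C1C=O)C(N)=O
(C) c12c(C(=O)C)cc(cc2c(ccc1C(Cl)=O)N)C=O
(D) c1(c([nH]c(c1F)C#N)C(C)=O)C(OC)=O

B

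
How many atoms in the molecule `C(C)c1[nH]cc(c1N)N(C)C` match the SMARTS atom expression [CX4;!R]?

4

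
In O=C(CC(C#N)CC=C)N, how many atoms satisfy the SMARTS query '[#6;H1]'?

Check the 10 heavy atoms by environment: 3× C (H2) → no; 2× C (H1) → match; 2× C (H0) → no; 1× N (H0) → no; 1× O (H0) → no; 1× N (H2) → no.
That gives 2 matching atoms.

2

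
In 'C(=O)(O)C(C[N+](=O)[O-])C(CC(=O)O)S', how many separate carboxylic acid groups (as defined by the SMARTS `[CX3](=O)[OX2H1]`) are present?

2

[CX3](=O)[OX2H1] is the SMARTS for a carboxylic acid: an sp2 carbon double-bonded to O and single-bonded to an -OH oxygen.
The molecule carries 2 separate instances of a carboxylic acid group (-C(=O)OH) meeting every constraint; each maps to a distinct set of atoms, giving 2 matches.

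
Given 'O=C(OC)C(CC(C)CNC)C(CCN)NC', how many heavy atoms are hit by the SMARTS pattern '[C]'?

The query [C] means: uppercase C matches aliphatic (non-aromatic) carbon only.
Check the 17 heavy atoms by environment: 12× C → match; 3× N → no; 2× O → no.
That gives 12 matching atoms.

12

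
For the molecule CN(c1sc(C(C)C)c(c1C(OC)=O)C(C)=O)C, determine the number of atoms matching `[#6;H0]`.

6

The query [#6;H0] means: any carbon with no attached hydrogen.
Check the 18 heavy atoms by environment: 1× s (aromatic, H0) → no; 4× c (aromatic, H0) → match; 2× C (H0) → match; 3× O (H0) → no; 6× C (H3) → no; 1× N (H0) → no; 1× C (H1) → no.
Summing the matching environments: 4 + 2 = 6 matching atoms.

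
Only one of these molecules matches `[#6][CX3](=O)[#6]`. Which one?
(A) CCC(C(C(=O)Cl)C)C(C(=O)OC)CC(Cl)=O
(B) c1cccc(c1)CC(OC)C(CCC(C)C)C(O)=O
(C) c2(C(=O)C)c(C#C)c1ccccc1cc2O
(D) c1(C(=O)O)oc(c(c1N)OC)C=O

C

[#6][CX3](=O)[#6] describes a carbonyl carbon (no H) flanked by two carbons (a ketone).
(A) has a methyl-ester group (-C(=O)OCH3) but one neighbour of the carbonyl carbon is O, not C.
(B) has a carboxylic acid group (-C(=O)OH) but one neighbour of the carbonyl carbon is O, not C.
(C) contains an acetyl/ketone group (-C(=O)CH3), which satisfies every atom and bond constraint.
(D) has an aldehyde (-CHO) but the carbonyl carbon has H1, so it is not flanked by two carbons.
So the answer is (C).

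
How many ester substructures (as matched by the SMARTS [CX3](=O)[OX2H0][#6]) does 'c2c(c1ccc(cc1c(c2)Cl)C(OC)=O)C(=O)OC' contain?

2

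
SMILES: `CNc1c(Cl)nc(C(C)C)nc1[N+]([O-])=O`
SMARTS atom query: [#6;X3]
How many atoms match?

4

Check the 15 heavy atoms by environment: 2× n (aromatic, X2) → no; 4× c (aromatic, X3) → match; 1× Cl (X1) → no; 1× N (X3) → no; 4× C (X4) → no; 1× N (charge +1, X3) → no; 1× O (charge -1, X1) → no; 1× O (X1) → no.
That gives 4 matching atoms.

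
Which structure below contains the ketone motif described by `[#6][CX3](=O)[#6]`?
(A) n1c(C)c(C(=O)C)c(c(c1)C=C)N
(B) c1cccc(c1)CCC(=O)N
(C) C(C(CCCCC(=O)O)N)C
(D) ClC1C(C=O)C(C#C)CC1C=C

A

[#6][CX3](=O)[#6] describes a carbonyl carbon (no H) flanked by two carbons (a ketone).
(A) contains an acetyl/ketone group (-C(=O)CH3), which satisfies every atom and bond constraint.
(B) has a primary amide (-C(=O)NH2) but one neighbour of the carbonyl carbon is N, not C.
(C) has a carboxylic acid group (-C(=O)OH) but one neighbour of the carbonyl carbon is O, not C.
(D) has an aldehyde (-CHO) but the carbonyl carbon has H1, so it is not flanked by two carbons.
So the answer is (A).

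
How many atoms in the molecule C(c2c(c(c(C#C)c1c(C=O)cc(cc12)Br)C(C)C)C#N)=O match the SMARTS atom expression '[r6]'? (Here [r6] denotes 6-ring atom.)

10

The query [r6] means: r6 matches atoms in a six-membered ring.
Check the 22 heavy atoms by environment: 10× c (aromatic, in 6-ring) → match; 8× C (acyclic) → no; 1× Br (acyclic) → no; 2× O (acyclic) → no; 1× N (acyclic) → no.
That gives 10 matching atoms.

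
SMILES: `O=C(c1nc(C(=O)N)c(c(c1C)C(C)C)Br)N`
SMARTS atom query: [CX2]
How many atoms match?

Check the 17 heavy atoms by environment: 1× n (aromatic, X2) → no; 5× c (aromatic, X3) → no; 4× C (X4) → no; 1× Br (X1) → no; 2× C (X3) → no; 2× O (X1) → no; 2× N (X3) → no.
No environment satisfies the query, so 0 matching atoms.

0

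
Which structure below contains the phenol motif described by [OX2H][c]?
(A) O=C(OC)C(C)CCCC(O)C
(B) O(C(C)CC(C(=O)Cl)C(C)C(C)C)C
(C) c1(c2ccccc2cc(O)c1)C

C

[OX2H][c] describes a hydroxyl oxygen attached to an aromatic carbon (a phenol).
(A) has a hydroxyl group (-OH) but the -OH is on an aliphatic carbon, not an aromatic c.
(B) has a methoxy ether (-OCH3) but the oxygen has H0, not H1.
(C) contains a hydroxyl group (-OH), which satisfies every atom and bond constraint.
So the answer is (C).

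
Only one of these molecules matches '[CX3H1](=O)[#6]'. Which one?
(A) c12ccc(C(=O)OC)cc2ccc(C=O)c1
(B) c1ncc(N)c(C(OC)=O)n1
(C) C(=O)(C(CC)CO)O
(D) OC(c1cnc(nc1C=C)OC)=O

[CX3H1](=O)[#6] describes an sp2 carbon with one H, double-bonded to O and single-bonded to carbon (an aldehyde).
(A) contains an aldehyde (-CHO), which satisfies every atom and bond constraint.
(B) has a methyl-ester group (-C(=O)OCH3) but the carbonyl carbon has H0, not H1.
(C) has a carboxylic acid group (-C(=O)OH) but the carbonyl carbon has H0 and is bonded to O, not H1.
(D) has a carboxylic acid group (-C(=O)OH) but the carbonyl carbon has H0 and is bonded to O, not H1.
So the answer is (A).

A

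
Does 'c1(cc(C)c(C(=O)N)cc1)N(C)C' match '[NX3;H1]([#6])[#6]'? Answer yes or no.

The pattern [NX3;H1]([#6])[#6] describes a trivalent nitrogen with one H, bonded to two carbons — a secondary amine.
The closest candidate here is a primary amide (-C(=O)NH2), but the -C(=O)NH2 nitrogen has H2, not H1. No other fragment satisfies the full query, so there is no match.

No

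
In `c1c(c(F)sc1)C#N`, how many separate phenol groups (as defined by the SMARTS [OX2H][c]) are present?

[OX2H][c] is the SMARTS for a phenol: a hydroxyl oxygen attached to an aromatic carbon.
No fragment in the molecule satisfies every constraint, giving 0 matches.

0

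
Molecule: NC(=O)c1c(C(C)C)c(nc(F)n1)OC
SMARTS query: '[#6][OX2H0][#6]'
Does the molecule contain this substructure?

Yes

The pattern [#6][OX2H0][#6] describes an aliphatic oxygen bridging two carbons with no H on the oxygen — an ether.
The molecule carries a methoxy ether (-OCH3), whose atoms satisfy every constraint of the query, so the pattern matches.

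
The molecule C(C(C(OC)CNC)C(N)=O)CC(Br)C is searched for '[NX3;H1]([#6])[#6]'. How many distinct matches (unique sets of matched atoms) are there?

1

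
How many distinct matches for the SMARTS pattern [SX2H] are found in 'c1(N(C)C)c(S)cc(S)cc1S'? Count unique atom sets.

[SX2H] is the SMARTS for a thiol: an aliphatic sulfur with two connections, one being H.
The molecule carries 3 separate instances of a thiol (-SH) meeting every constraint; each maps to a distinct set of atoms, giving 3 matches.

3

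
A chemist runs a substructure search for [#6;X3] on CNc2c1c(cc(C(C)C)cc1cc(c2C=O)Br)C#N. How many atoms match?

11

The query [#6;X3] means: any carbon (aromatic or not) with three total connections.
Check the 20 heavy atoms by environment: 10× c (aromatic, X3) → match; 1× C (X3) → match; 1× O (X1) → no; 1× C (X2) → no; 1× N (X1) → no; 1× N (X3) → no; 4× C (X4) → no; 1× Br (X1) → no.
Summing the matching environments: 10 + 1 = 11 matching atoms.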